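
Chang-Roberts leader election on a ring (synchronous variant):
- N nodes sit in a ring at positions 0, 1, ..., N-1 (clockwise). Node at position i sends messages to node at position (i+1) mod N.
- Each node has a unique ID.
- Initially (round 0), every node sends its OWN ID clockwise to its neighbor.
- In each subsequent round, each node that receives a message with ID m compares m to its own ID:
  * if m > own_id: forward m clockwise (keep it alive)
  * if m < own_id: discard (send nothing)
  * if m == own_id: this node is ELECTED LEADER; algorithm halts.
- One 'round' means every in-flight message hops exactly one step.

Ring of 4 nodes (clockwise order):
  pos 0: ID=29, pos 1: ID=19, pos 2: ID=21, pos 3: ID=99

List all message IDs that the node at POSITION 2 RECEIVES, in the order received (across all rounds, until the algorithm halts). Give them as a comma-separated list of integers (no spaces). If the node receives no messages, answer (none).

Answer: 19,29,99

Derivation:
Round 1: pos1(id19) recv 29: fwd; pos2(id21) recv 19: drop; pos3(id99) recv 21: drop; pos0(id29) recv 99: fwd
Round 2: pos2(id21) recv 29: fwd; pos1(id19) recv 99: fwd
Round 3: pos3(id99) recv 29: drop; pos2(id21) recv 99: fwd
Round 4: pos3(id99) recv 99: ELECTED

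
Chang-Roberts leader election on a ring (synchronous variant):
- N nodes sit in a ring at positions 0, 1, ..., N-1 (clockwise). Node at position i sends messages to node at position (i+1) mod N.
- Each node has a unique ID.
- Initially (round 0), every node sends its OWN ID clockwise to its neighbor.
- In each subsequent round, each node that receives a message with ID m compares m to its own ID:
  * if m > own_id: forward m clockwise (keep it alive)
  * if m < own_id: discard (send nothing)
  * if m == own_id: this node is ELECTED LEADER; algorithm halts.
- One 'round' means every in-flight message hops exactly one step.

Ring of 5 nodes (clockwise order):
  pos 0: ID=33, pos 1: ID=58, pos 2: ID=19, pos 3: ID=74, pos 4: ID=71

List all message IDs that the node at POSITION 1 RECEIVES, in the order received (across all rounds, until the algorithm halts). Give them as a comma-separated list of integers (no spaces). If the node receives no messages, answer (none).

Answer: 33,71,74

Derivation:
Round 1: pos1(id58) recv 33: drop; pos2(id19) recv 58: fwd; pos3(id74) recv 19: drop; pos4(id71) recv 74: fwd; pos0(id33) recv 71: fwd
Round 2: pos3(id74) recv 58: drop; pos0(id33) recv 74: fwd; pos1(id58) recv 71: fwd
Round 3: pos1(id58) recv 74: fwd; pos2(id19) recv 71: fwd
Round 4: pos2(id19) recv 74: fwd; pos3(id74) recv 71: drop
Round 5: pos3(id74) recv 74: ELECTED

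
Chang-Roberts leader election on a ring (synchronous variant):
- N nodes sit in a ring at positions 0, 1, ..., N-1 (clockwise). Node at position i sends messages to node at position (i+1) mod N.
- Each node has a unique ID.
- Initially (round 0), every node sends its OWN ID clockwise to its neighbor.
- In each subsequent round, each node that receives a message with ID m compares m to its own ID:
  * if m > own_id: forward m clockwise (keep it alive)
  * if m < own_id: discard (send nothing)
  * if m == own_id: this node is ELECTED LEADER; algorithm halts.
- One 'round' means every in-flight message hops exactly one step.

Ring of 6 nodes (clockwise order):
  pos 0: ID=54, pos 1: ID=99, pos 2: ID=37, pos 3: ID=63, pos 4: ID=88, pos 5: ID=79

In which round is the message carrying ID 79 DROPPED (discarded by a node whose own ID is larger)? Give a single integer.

Round 1: pos1(id99) recv 54: drop; pos2(id37) recv 99: fwd; pos3(id63) recv 37: drop; pos4(id88) recv 63: drop; pos5(id79) recv 88: fwd; pos0(id54) recv 79: fwd
Round 2: pos3(id63) recv 99: fwd; pos0(id54) recv 88: fwd; pos1(id99) recv 79: drop
Round 3: pos4(id88) recv 99: fwd; pos1(id99) recv 88: drop
Round 4: pos5(id79) recv 99: fwd
Round 5: pos0(id54) recv 99: fwd
Round 6: pos1(id99) recv 99: ELECTED
Message ID 79 originates at pos 5; dropped at pos 1 in round 2

Answer: 2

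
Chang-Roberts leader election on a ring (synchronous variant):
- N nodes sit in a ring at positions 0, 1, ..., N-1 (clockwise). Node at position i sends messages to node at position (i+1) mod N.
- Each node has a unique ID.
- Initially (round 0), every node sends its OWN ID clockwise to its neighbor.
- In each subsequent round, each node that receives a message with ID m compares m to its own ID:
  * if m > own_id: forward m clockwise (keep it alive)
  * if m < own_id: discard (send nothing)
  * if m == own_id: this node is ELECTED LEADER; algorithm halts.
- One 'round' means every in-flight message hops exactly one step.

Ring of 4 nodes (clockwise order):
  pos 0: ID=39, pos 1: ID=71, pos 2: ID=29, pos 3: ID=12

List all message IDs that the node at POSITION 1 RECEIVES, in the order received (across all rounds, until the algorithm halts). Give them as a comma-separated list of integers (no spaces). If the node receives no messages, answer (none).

Answer: 39,71

Derivation:
Round 1: pos1(id71) recv 39: drop; pos2(id29) recv 71: fwd; pos3(id12) recv 29: fwd; pos0(id39) recv 12: drop
Round 2: pos3(id12) recv 71: fwd; pos0(id39) recv 29: drop
Round 3: pos0(id39) recv 71: fwd
Round 4: pos1(id71) recv 71: ELECTED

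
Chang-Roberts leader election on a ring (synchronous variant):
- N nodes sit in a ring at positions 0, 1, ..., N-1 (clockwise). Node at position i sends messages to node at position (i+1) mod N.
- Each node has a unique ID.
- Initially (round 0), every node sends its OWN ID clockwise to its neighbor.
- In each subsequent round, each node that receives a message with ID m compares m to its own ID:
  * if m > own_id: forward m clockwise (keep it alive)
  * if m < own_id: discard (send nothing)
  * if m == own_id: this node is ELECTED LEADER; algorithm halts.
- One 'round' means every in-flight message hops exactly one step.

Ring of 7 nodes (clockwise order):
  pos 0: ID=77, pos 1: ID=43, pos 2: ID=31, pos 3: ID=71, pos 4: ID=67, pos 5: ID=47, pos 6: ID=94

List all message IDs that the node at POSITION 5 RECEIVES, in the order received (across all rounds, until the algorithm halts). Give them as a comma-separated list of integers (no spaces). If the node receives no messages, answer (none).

Answer: 67,71,77,94

Derivation:
Round 1: pos1(id43) recv 77: fwd; pos2(id31) recv 43: fwd; pos3(id71) recv 31: drop; pos4(id67) recv 71: fwd; pos5(id47) recv 67: fwd; pos6(id94) recv 47: drop; pos0(id77) recv 94: fwd
Round 2: pos2(id31) recv 77: fwd; pos3(id71) recv 43: drop; pos5(id47) recv 71: fwd; pos6(id94) recv 67: drop; pos1(id43) recv 94: fwd
Round 3: pos3(id71) recv 77: fwd; pos6(id94) recv 71: drop; pos2(id31) recv 94: fwd
Round 4: pos4(id67) recv 77: fwd; pos3(id71) recv 94: fwd
Round 5: pos5(id47) recv 77: fwd; pos4(id67) recv 94: fwd
Round 6: pos6(id94) recv 77: drop; pos5(id47) recv 94: fwd
Round 7: pos6(id94) recv 94: ELECTED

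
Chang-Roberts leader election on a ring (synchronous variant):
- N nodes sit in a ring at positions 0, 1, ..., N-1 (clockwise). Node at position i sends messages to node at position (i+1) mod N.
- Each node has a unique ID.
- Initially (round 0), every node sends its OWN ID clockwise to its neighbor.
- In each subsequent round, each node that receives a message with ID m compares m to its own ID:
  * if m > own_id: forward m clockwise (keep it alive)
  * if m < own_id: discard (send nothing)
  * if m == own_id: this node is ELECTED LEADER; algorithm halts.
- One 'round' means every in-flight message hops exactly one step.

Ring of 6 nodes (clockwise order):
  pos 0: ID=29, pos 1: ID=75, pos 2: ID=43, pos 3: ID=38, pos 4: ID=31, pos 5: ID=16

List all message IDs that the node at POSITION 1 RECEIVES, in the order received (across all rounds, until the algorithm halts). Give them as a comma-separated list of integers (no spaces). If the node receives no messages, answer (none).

Answer: 29,31,38,43,75

Derivation:
Round 1: pos1(id75) recv 29: drop; pos2(id43) recv 75: fwd; pos3(id38) recv 43: fwd; pos4(id31) recv 38: fwd; pos5(id16) recv 31: fwd; pos0(id29) recv 16: drop
Round 2: pos3(id38) recv 75: fwd; pos4(id31) recv 43: fwd; pos5(id16) recv 38: fwd; pos0(id29) recv 31: fwd
Round 3: pos4(id31) recv 75: fwd; pos5(id16) recv 43: fwd; pos0(id29) recv 38: fwd; pos1(id75) recv 31: drop
Round 4: pos5(id16) recv 75: fwd; pos0(id29) recv 43: fwd; pos1(id75) recv 38: drop
Round 5: pos0(id29) recv 75: fwd; pos1(id75) recv 43: drop
Round 6: pos1(id75) recv 75: ELECTED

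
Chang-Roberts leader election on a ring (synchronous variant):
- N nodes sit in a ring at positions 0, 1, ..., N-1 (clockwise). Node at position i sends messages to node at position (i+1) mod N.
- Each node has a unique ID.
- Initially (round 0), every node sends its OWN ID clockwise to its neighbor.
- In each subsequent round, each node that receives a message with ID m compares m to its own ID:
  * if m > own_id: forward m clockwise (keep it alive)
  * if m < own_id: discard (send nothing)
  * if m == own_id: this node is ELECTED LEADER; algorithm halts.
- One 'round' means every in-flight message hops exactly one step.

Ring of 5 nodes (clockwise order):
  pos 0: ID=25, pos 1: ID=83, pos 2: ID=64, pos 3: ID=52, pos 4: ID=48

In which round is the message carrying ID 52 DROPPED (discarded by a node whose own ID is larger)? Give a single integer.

Answer: 3

Derivation:
Round 1: pos1(id83) recv 25: drop; pos2(id64) recv 83: fwd; pos3(id52) recv 64: fwd; pos4(id48) recv 52: fwd; pos0(id25) recv 48: fwd
Round 2: pos3(id52) recv 83: fwd; pos4(id48) recv 64: fwd; pos0(id25) recv 52: fwd; pos1(id83) recv 48: drop
Round 3: pos4(id48) recv 83: fwd; pos0(id25) recv 64: fwd; pos1(id83) recv 52: drop
Round 4: pos0(id25) recv 83: fwd; pos1(id83) recv 64: drop
Round 5: pos1(id83) recv 83: ELECTED
Message ID 52 originates at pos 3; dropped at pos 1 in round 3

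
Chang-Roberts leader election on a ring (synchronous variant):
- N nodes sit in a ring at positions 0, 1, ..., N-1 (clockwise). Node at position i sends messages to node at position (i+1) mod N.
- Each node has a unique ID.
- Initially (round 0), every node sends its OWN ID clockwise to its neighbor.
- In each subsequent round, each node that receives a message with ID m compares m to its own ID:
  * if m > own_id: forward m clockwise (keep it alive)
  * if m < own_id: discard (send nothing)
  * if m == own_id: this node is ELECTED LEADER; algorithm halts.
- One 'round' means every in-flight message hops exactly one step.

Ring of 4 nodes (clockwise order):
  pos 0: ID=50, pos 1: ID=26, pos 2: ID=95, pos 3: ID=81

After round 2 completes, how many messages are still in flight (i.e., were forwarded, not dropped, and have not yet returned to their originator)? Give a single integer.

Round 1: pos1(id26) recv 50: fwd; pos2(id95) recv 26: drop; pos3(id81) recv 95: fwd; pos0(id50) recv 81: fwd
Round 2: pos2(id95) recv 50: drop; pos0(id50) recv 95: fwd; pos1(id26) recv 81: fwd
After round 2: 2 messages still in flight

Answer: 2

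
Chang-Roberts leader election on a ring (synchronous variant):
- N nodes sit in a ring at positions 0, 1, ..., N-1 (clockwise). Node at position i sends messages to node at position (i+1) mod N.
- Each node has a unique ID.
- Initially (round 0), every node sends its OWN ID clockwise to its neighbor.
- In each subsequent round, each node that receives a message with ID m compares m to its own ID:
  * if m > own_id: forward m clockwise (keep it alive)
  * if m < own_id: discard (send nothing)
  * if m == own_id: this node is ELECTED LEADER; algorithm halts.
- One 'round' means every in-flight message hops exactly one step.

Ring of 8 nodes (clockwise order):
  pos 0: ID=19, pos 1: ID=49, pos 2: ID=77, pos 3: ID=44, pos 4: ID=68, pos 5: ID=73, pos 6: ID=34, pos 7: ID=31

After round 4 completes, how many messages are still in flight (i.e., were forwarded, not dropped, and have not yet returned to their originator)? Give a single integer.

Answer: 2

Derivation:
Round 1: pos1(id49) recv 19: drop; pos2(id77) recv 49: drop; pos3(id44) recv 77: fwd; pos4(id68) recv 44: drop; pos5(id73) recv 68: drop; pos6(id34) recv 73: fwd; pos7(id31) recv 34: fwd; pos0(id19) recv 31: fwd
Round 2: pos4(id68) recv 77: fwd; pos7(id31) recv 73: fwd; pos0(id19) recv 34: fwd; pos1(id49) recv 31: drop
Round 3: pos5(id73) recv 77: fwd; pos0(id19) recv 73: fwd; pos1(id49) recv 34: drop
Round 4: pos6(id34) recv 77: fwd; pos1(id49) recv 73: fwd
After round 4: 2 messages still in flight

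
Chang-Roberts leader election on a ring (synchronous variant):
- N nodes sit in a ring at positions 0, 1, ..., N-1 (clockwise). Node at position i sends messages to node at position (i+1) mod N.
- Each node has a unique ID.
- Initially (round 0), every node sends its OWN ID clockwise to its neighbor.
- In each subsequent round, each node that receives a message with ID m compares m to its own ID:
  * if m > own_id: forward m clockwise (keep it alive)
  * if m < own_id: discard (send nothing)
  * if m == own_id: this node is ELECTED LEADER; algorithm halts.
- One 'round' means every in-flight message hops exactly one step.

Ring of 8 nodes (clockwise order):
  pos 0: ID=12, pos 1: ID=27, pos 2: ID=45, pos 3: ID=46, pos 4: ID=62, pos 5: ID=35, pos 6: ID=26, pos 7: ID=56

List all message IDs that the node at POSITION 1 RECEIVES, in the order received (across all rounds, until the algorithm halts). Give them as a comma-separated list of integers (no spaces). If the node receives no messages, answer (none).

Answer: 12,56,62

Derivation:
Round 1: pos1(id27) recv 12: drop; pos2(id45) recv 27: drop; pos3(id46) recv 45: drop; pos4(id62) recv 46: drop; pos5(id35) recv 62: fwd; pos6(id26) recv 35: fwd; pos7(id56) recv 26: drop; pos0(id12) recv 56: fwd
Round 2: pos6(id26) recv 62: fwd; pos7(id56) recv 35: drop; pos1(id27) recv 56: fwd
Round 3: pos7(id56) recv 62: fwd; pos2(id45) recv 56: fwd
Round 4: pos0(id12) recv 62: fwd; pos3(id46) recv 56: fwd
Round 5: pos1(id27) recv 62: fwd; pos4(id62) recv 56: drop
Round 6: pos2(id45) recv 62: fwd
Round 7: pos3(id46) recv 62: fwd
Round 8: pos4(id62) recv 62: ELECTED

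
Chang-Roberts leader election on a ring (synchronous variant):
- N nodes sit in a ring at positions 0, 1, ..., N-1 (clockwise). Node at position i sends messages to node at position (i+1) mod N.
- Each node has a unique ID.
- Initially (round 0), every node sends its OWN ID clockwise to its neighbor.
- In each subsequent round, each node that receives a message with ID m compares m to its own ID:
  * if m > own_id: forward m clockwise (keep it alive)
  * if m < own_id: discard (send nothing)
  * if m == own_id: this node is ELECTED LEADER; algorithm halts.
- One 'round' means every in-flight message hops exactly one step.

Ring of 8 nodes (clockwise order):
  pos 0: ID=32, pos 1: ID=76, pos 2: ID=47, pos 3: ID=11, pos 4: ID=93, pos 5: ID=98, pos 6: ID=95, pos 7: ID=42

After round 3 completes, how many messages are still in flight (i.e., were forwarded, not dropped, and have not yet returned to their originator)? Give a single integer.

Round 1: pos1(id76) recv 32: drop; pos2(id47) recv 76: fwd; pos3(id11) recv 47: fwd; pos4(id93) recv 11: drop; pos5(id98) recv 93: drop; pos6(id95) recv 98: fwd; pos7(id42) recv 95: fwd; pos0(id32) recv 42: fwd
Round 2: pos3(id11) recv 76: fwd; pos4(id93) recv 47: drop; pos7(id42) recv 98: fwd; pos0(id32) recv 95: fwd; pos1(id76) recv 42: drop
Round 3: pos4(id93) recv 76: drop; pos0(id32) recv 98: fwd; pos1(id76) recv 95: fwd
After round 3: 2 messages still in flight

Answer: 2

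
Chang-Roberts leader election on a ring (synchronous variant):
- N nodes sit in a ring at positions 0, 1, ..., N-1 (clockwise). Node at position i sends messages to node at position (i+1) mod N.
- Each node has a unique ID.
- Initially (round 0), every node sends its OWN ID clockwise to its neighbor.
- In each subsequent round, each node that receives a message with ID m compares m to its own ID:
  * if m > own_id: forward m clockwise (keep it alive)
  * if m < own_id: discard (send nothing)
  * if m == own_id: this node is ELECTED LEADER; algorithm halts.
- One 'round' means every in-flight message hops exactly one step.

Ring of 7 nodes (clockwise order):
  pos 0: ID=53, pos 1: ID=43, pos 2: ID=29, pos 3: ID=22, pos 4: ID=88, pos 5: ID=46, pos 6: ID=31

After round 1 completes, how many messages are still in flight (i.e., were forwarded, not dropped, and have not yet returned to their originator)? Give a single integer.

Answer: 5

Derivation:
Round 1: pos1(id43) recv 53: fwd; pos2(id29) recv 43: fwd; pos3(id22) recv 29: fwd; pos4(id88) recv 22: drop; pos5(id46) recv 88: fwd; pos6(id31) recv 46: fwd; pos0(id53) recv 31: drop
After round 1: 5 messages still in flight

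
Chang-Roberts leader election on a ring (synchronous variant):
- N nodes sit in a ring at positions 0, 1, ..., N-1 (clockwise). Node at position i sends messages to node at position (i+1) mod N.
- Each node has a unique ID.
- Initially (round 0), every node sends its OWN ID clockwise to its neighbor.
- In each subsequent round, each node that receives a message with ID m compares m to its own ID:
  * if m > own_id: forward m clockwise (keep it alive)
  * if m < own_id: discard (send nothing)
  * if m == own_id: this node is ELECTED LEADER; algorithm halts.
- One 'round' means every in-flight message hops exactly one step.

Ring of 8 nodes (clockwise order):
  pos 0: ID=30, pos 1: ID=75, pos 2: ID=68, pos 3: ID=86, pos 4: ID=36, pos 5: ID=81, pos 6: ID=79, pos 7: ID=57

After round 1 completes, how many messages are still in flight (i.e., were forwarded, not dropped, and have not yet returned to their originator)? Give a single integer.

Answer: 5

Derivation:
Round 1: pos1(id75) recv 30: drop; pos2(id68) recv 75: fwd; pos3(id86) recv 68: drop; pos4(id36) recv 86: fwd; pos5(id81) recv 36: drop; pos6(id79) recv 81: fwd; pos7(id57) recv 79: fwd; pos0(id30) recv 57: fwd
After round 1: 5 messages still in flight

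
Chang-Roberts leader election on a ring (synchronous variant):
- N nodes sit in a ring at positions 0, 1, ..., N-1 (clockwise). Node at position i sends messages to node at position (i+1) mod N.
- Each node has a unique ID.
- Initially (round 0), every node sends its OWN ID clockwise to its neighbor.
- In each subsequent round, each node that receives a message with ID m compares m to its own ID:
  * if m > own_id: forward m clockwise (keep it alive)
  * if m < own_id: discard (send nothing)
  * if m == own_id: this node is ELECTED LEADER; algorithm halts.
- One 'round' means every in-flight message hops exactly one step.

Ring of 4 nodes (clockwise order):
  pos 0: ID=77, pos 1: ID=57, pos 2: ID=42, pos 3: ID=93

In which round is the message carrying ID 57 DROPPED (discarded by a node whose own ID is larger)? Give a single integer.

Round 1: pos1(id57) recv 77: fwd; pos2(id42) recv 57: fwd; pos3(id93) recv 42: drop; pos0(id77) recv 93: fwd
Round 2: pos2(id42) recv 77: fwd; pos3(id93) recv 57: drop; pos1(id57) recv 93: fwd
Round 3: pos3(id93) recv 77: drop; pos2(id42) recv 93: fwd
Round 4: pos3(id93) recv 93: ELECTED
Message ID 57 originates at pos 1; dropped at pos 3 in round 2

Answer: 2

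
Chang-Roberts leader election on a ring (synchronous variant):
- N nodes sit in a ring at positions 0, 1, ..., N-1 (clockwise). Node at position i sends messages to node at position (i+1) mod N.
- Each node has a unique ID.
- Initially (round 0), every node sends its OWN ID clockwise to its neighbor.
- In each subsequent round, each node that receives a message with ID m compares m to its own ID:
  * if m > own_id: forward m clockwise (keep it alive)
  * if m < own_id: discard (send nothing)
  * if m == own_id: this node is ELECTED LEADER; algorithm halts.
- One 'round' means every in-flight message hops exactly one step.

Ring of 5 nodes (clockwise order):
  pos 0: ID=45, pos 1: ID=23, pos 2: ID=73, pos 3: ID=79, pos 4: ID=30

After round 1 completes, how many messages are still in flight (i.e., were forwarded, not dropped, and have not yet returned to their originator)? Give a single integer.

Round 1: pos1(id23) recv 45: fwd; pos2(id73) recv 23: drop; pos3(id79) recv 73: drop; pos4(id30) recv 79: fwd; pos0(id45) recv 30: drop
After round 1: 2 messages still in flight

Answer: 2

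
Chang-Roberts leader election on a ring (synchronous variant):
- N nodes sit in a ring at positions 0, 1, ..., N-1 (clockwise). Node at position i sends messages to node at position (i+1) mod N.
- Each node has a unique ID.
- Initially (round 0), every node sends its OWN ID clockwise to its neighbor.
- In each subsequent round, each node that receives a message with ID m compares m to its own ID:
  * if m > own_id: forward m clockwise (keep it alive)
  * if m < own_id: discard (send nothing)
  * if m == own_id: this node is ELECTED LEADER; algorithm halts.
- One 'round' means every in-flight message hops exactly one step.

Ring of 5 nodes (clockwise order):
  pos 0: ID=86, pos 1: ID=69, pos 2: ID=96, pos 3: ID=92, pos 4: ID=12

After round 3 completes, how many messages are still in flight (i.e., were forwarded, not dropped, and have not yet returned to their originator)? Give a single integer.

Answer: 2

Derivation:
Round 1: pos1(id69) recv 86: fwd; pos2(id96) recv 69: drop; pos3(id92) recv 96: fwd; pos4(id12) recv 92: fwd; pos0(id86) recv 12: drop
Round 2: pos2(id96) recv 86: drop; pos4(id12) recv 96: fwd; pos0(id86) recv 92: fwd
Round 3: pos0(id86) recv 96: fwd; pos1(id69) recv 92: fwd
After round 3: 2 messages still in flight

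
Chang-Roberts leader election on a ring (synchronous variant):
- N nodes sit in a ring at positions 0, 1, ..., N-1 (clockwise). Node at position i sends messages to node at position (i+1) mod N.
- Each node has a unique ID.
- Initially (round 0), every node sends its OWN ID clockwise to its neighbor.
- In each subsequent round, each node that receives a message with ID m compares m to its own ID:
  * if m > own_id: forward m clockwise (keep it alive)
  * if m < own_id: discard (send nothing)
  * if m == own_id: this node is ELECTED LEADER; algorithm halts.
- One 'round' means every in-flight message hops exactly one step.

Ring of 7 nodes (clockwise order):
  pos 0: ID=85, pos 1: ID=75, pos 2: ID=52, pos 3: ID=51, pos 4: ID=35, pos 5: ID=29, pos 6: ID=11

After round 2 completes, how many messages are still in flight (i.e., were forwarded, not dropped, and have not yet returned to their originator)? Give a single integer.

Answer: 5

Derivation:
Round 1: pos1(id75) recv 85: fwd; pos2(id52) recv 75: fwd; pos3(id51) recv 52: fwd; pos4(id35) recv 51: fwd; pos5(id29) recv 35: fwd; pos6(id11) recv 29: fwd; pos0(id85) recv 11: drop
Round 2: pos2(id52) recv 85: fwd; pos3(id51) recv 75: fwd; pos4(id35) recv 52: fwd; pos5(id29) recv 51: fwd; pos6(id11) recv 35: fwd; pos0(id85) recv 29: drop
After round 2: 5 messages still in flight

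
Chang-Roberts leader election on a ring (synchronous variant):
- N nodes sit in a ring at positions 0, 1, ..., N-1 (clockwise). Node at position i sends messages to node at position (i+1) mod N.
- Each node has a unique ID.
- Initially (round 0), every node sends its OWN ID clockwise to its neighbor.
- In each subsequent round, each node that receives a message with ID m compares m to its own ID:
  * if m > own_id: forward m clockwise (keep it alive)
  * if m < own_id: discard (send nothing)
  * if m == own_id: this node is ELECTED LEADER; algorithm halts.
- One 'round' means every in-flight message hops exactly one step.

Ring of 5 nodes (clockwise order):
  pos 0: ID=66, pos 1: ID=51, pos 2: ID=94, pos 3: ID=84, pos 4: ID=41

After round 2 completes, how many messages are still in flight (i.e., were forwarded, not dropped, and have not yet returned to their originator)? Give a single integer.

Answer: 2

Derivation:
Round 1: pos1(id51) recv 66: fwd; pos2(id94) recv 51: drop; pos3(id84) recv 94: fwd; pos4(id41) recv 84: fwd; pos0(id66) recv 41: drop
Round 2: pos2(id94) recv 66: drop; pos4(id41) recv 94: fwd; pos0(id66) recv 84: fwd
After round 2: 2 messages still in flight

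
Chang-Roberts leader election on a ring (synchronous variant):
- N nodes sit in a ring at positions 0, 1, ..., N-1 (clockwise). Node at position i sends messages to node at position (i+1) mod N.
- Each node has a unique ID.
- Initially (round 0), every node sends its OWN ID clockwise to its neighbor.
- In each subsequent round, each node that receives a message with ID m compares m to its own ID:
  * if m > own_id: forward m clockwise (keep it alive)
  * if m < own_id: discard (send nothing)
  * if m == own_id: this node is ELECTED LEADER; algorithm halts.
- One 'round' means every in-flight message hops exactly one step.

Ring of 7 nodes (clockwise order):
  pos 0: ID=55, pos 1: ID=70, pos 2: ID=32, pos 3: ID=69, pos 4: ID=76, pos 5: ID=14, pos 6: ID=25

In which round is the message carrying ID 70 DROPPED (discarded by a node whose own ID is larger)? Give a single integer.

Round 1: pos1(id70) recv 55: drop; pos2(id32) recv 70: fwd; pos3(id69) recv 32: drop; pos4(id76) recv 69: drop; pos5(id14) recv 76: fwd; pos6(id25) recv 14: drop; pos0(id55) recv 25: drop
Round 2: pos3(id69) recv 70: fwd; pos6(id25) recv 76: fwd
Round 3: pos4(id76) recv 70: drop; pos0(id55) recv 76: fwd
Round 4: pos1(id70) recv 76: fwd
Round 5: pos2(id32) recv 76: fwd
Round 6: pos3(id69) recv 76: fwd
Round 7: pos4(id76) recv 76: ELECTED
Message ID 70 originates at pos 1; dropped at pos 4 in round 3

Answer: 3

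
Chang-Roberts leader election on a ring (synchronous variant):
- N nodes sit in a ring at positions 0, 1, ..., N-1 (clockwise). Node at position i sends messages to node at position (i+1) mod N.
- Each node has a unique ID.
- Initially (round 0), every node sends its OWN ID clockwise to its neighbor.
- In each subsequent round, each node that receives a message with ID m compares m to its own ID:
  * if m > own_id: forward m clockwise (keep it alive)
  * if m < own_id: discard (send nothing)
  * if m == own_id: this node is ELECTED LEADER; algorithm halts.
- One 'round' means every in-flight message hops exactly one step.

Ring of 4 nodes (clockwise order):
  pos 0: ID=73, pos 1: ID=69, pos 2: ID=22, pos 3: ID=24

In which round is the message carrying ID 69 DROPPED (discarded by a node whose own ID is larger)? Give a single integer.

Round 1: pos1(id69) recv 73: fwd; pos2(id22) recv 69: fwd; pos3(id24) recv 22: drop; pos0(id73) recv 24: drop
Round 2: pos2(id22) recv 73: fwd; pos3(id24) recv 69: fwd
Round 3: pos3(id24) recv 73: fwd; pos0(id73) recv 69: drop
Round 4: pos0(id73) recv 73: ELECTED
Message ID 69 originates at pos 1; dropped at pos 0 in round 3

Answer: 3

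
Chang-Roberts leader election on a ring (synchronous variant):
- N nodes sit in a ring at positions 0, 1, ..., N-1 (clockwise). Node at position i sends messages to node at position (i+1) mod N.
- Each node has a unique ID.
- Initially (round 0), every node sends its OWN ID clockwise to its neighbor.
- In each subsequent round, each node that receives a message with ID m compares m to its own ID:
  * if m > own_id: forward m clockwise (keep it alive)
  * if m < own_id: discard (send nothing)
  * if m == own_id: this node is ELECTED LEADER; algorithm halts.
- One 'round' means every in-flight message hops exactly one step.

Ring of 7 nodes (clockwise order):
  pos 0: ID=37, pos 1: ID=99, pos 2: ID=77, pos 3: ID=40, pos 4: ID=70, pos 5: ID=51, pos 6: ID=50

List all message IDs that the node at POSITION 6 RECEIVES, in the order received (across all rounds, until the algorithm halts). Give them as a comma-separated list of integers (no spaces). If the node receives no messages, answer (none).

Round 1: pos1(id99) recv 37: drop; pos2(id77) recv 99: fwd; pos3(id40) recv 77: fwd; pos4(id70) recv 40: drop; pos5(id51) recv 70: fwd; pos6(id50) recv 51: fwd; pos0(id37) recv 50: fwd
Round 2: pos3(id40) recv 99: fwd; pos4(id70) recv 77: fwd; pos6(id50) recv 70: fwd; pos0(id37) recv 51: fwd; pos1(id99) recv 50: drop
Round 3: pos4(id70) recv 99: fwd; pos5(id51) recv 77: fwd; pos0(id37) recv 70: fwd; pos1(id99) recv 51: drop
Round 4: pos5(id51) recv 99: fwd; pos6(id50) recv 77: fwd; pos1(id99) recv 70: drop
Round 5: pos6(id50) recv 99: fwd; pos0(id37) recv 77: fwd
Round 6: pos0(id37) recv 99: fwd; pos1(id99) recv 77: drop
Round 7: pos1(id99) recv 99: ELECTED

Answer: 51,70,77,99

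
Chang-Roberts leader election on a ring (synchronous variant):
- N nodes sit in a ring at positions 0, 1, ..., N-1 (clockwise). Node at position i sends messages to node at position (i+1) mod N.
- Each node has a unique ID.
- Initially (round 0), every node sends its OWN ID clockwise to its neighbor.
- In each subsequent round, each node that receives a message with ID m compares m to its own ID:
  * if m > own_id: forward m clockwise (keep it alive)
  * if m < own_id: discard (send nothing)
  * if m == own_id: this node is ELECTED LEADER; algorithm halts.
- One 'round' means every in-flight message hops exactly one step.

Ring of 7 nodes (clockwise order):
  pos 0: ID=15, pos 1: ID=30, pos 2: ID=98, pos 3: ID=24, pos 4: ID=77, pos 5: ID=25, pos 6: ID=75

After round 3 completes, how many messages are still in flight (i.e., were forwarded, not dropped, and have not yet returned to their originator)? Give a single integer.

Answer: 2

Derivation:
Round 1: pos1(id30) recv 15: drop; pos2(id98) recv 30: drop; pos3(id24) recv 98: fwd; pos4(id77) recv 24: drop; pos5(id25) recv 77: fwd; pos6(id75) recv 25: drop; pos0(id15) recv 75: fwd
Round 2: pos4(id77) recv 98: fwd; pos6(id75) recv 77: fwd; pos1(id30) recv 75: fwd
Round 3: pos5(id25) recv 98: fwd; pos0(id15) recv 77: fwd; pos2(id98) recv 75: drop
After round 3: 2 messages still in flight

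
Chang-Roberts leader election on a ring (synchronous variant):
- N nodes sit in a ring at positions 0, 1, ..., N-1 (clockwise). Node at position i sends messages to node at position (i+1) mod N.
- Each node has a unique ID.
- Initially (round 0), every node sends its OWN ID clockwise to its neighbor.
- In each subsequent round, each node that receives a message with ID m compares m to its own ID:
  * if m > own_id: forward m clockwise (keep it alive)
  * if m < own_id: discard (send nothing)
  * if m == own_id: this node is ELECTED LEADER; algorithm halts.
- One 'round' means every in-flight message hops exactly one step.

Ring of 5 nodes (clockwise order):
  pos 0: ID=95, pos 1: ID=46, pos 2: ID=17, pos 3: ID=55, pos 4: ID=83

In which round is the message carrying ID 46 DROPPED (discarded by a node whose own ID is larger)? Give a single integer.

Answer: 2

Derivation:
Round 1: pos1(id46) recv 95: fwd; pos2(id17) recv 46: fwd; pos3(id55) recv 17: drop; pos4(id83) recv 55: drop; pos0(id95) recv 83: drop
Round 2: pos2(id17) recv 95: fwd; pos3(id55) recv 46: drop
Round 3: pos3(id55) recv 95: fwd
Round 4: pos4(id83) recv 95: fwd
Round 5: pos0(id95) recv 95: ELECTED
Message ID 46 originates at pos 1; dropped at pos 3 in round 2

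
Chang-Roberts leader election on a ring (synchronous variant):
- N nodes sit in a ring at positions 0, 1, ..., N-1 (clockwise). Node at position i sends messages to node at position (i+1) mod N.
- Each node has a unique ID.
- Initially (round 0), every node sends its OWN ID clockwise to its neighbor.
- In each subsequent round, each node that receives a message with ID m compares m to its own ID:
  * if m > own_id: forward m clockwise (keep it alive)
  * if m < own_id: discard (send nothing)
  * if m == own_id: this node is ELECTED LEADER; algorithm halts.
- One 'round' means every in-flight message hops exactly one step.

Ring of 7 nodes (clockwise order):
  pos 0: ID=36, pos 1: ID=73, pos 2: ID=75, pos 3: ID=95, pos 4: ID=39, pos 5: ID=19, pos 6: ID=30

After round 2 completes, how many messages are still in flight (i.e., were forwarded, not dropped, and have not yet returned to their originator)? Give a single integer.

Round 1: pos1(id73) recv 36: drop; pos2(id75) recv 73: drop; pos3(id95) recv 75: drop; pos4(id39) recv 95: fwd; pos5(id19) recv 39: fwd; pos6(id30) recv 19: drop; pos0(id36) recv 30: drop
Round 2: pos5(id19) recv 95: fwd; pos6(id30) recv 39: fwd
After round 2: 2 messages still in flight

Answer: 2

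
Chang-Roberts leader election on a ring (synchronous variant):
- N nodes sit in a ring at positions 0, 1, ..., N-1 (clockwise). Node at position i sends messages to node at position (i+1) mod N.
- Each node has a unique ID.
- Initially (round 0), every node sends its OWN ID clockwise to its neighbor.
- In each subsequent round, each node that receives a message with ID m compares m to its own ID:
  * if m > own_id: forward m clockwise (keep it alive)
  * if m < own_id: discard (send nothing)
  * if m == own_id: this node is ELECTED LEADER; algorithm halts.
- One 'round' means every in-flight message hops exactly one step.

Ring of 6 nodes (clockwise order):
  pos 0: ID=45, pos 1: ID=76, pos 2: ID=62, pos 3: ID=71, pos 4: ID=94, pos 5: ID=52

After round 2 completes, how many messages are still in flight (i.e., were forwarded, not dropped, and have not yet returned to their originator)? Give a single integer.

Answer: 2

Derivation:
Round 1: pos1(id76) recv 45: drop; pos2(id62) recv 76: fwd; pos3(id71) recv 62: drop; pos4(id94) recv 71: drop; pos5(id52) recv 94: fwd; pos0(id45) recv 52: fwd
Round 2: pos3(id71) recv 76: fwd; pos0(id45) recv 94: fwd; pos1(id76) recv 52: drop
After round 2: 2 messages still in flight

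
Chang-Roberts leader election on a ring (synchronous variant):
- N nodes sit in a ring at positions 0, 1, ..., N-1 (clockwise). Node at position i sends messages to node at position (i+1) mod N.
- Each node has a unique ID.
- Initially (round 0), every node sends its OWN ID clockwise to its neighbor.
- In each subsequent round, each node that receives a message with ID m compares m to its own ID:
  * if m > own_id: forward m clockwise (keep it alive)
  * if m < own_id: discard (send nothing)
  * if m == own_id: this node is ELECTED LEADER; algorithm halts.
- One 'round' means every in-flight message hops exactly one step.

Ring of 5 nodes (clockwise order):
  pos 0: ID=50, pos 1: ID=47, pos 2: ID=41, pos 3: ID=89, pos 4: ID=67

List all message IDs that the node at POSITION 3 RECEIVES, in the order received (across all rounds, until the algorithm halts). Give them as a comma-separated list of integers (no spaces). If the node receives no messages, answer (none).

Round 1: pos1(id47) recv 50: fwd; pos2(id41) recv 47: fwd; pos3(id89) recv 41: drop; pos4(id67) recv 89: fwd; pos0(id50) recv 67: fwd
Round 2: pos2(id41) recv 50: fwd; pos3(id89) recv 47: drop; pos0(id50) recv 89: fwd; pos1(id47) recv 67: fwd
Round 3: pos3(id89) recv 50: drop; pos1(id47) recv 89: fwd; pos2(id41) recv 67: fwd
Round 4: pos2(id41) recv 89: fwd; pos3(id89) recv 67: drop
Round 5: pos3(id89) recv 89: ELECTED

Answer: 41,47,50,67,89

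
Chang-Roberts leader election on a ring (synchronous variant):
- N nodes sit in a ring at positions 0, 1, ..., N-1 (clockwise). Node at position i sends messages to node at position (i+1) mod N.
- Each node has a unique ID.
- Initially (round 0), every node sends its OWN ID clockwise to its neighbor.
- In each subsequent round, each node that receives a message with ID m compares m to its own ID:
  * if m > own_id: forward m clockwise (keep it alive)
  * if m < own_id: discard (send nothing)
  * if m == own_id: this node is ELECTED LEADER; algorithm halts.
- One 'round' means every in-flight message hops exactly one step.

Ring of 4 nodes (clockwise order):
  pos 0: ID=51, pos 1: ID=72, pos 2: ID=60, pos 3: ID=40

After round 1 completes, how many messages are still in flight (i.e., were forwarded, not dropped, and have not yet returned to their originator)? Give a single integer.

Round 1: pos1(id72) recv 51: drop; pos2(id60) recv 72: fwd; pos3(id40) recv 60: fwd; pos0(id51) recv 40: drop
After round 1: 2 messages still in flight

Answer: 2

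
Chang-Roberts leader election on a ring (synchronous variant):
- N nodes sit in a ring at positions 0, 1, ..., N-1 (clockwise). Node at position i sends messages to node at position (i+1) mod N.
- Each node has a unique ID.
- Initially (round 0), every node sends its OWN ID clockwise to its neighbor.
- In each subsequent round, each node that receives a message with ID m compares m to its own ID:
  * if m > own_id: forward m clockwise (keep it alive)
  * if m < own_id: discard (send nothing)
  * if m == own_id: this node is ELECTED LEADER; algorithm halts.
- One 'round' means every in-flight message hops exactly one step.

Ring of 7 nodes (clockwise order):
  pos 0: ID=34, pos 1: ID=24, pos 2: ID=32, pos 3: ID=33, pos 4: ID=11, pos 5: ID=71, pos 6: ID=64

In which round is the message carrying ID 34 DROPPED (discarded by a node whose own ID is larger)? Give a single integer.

Round 1: pos1(id24) recv 34: fwd; pos2(id32) recv 24: drop; pos3(id33) recv 32: drop; pos4(id11) recv 33: fwd; pos5(id71) recv 11: drop; pos6(id64) recv 71: fwd; pos0(id34) recv 64: fwd
Round 2: pos2(id32) recv 34: fwd; pos5(id71) recv 33: drop; pos0(id34) recv 71: fwd; pos1(id24) recv 64: fwd
Round 3: pos3(id33) recv 34: fwd; pos1(id24) recv 71: fwd; pos2(id32) recv 64: fwd
Round 4: pos4(id11) recv 34: fwd; pos2(id32) recv 71: fwd; pos3(id33) recv 64: fwd
Round 5: pos5(id71) recv 34: drop; pos3(id33) recv 71: fwd; pos4(id11) recv 64: fwd
Round 6: pos4(id11) recv 71: fwd; pos5(id71) recv 64: drop
Round 7: pos5(id71) recv 71: ELECTED
Message ID 34 originates at pos 0; dropped at pos 5 in round 5

Answer: 5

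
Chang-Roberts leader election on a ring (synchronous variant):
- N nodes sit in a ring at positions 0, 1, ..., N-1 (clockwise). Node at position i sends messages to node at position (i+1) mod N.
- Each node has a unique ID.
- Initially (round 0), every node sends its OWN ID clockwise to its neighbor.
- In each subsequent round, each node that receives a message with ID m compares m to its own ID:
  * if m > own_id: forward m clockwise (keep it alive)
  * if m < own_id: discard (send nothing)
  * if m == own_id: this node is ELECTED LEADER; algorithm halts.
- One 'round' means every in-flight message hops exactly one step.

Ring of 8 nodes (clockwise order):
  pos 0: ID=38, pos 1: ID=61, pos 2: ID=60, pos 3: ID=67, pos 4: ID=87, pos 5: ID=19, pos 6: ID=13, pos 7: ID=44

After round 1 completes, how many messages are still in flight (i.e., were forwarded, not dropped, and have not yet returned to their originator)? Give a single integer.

Answer: 4

Derivation:
Round 1: pos1(id61) recv 38: drop; pos2(id60) recv 61: fwd; pos3(id67) recv 60: drop; pos4(id87) recv 67: drop; pos5(id19) recv 87: fwd; pos6(id13) recv 19: fwd; pos7(id44) recv 13: drop; pos0(id38) recv 44: fwd
After round 1: 4 messages still in flight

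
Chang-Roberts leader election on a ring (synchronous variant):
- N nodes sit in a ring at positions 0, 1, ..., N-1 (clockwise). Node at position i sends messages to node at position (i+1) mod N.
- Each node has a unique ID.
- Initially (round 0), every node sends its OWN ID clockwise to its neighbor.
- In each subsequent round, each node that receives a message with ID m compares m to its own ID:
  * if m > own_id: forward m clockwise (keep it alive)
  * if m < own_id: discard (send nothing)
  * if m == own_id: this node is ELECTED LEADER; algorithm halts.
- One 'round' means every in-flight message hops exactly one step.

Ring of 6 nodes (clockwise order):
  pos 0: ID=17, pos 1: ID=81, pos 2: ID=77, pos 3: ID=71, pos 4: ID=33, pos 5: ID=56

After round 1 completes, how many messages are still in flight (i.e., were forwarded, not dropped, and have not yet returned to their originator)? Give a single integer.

Answer: 4

Derivation:
Round 1: pos1(id81) recv 17: drop; pos2(id77) recv 81: fwd; pos3(id71) recv 77: fwd; pos4(id33) recv 71: fwd; pos5(id56) recv 33: drop; pos0(id17) recv 56: fwd
After round 1: 4 messages still in flight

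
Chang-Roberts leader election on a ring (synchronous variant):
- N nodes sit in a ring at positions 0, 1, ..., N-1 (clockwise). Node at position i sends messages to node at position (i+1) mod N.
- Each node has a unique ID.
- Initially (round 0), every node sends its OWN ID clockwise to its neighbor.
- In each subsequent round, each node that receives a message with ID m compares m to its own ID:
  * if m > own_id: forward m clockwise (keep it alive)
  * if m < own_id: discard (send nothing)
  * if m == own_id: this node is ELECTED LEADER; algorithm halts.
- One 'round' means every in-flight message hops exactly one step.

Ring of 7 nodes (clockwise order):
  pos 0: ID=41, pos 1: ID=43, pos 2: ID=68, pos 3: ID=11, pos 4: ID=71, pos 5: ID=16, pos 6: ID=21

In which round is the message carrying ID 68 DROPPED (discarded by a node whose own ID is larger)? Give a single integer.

Answer: 2

Derivation:
Round 1: pos1(id43) recv 41: drop; pos2(id68) recv 43: drop; pos3(id11) recv 68: fwd; pos4(id71) recv 11: drop; pos5(id16) recv 71: fwd; pos6(id21) recv 16: drop; pos0(id41) recv 21: drop
Round 2: pos4(id71) recv 68: drop; pos6(id21) recv 71: fwd
Round 3: pos0(id41) recv 71: fwd
Round 4: pos1(id43) recv 71: fwd
Round 5: pos2(id68) recv 71: fwd
Round 6: pos3(id11) recv 71: fwd
Round 7: pos4(id71) recv 71: ELECTED
Message ID 68 originates at pos 2; dropped at pos 4 in round 2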